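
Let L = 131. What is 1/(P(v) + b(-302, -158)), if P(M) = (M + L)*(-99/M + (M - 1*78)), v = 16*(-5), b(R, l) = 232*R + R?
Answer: -80/6268871 ≈ -1.2761e-5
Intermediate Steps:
b(R, l) = 233*R
v = -80
P(M) = (131 + M)*(-78 + M - 99/M) (P(M) = (M + 131)*(-99/M + (M - 1*78)) = (131 + M)*(-99/M + (M - 78)) = (131 + M)*(-99/M + (-78 + M)) = (131 + M)*(-78 + M - 99/M))
1/(P(v) + b(-302, -158)) = 1/((-10317 + (-80)² - 12969/(-80) + 53*(-80)) + 233*(-302)) = 1/((-10317 + 6400 - 12969*(-1/80) - 4240) - 70366) = 1/((-10317 + 6400 + 12969/80 - 4240) - 70366) = 1/(-639591/80 - 70366) = 1/(-6268871/80) = -80/6268871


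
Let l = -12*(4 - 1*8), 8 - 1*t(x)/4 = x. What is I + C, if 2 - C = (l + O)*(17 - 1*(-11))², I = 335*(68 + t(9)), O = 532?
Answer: -433278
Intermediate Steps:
t(x) = 32 - 4*x
l = 48 (l = -12*(4 - 8) = -12*(-4) = 48)
I = 21440 (I = 335*(68 + (32 - 4*9)) = 335*(68 + (32 - 36)) = 335*(68 - 4) = 335*64 = 21440)
C = -454718 (C = 2 - (48 + 532)*(17 - 1*(-11))² = 2 - 580*(17 + 11)² = 2 - 580*28² = 2 - 580*784 = 2 - 1*454720 = 2 - 454720 = -454718)
I + C = 21440 - 454718 = -433278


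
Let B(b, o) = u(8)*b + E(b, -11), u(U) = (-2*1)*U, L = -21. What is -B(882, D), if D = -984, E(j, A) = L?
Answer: 14133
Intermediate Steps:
E(j, A) = -21
u(U) = -2*U
B(b, o) = -21 - 16*b (B(b, o) = (-2*8)*b - 21 = -16*b - 21 = -21 - 16*b)
-B(882, D) = -(-21 - 16*882) = -(-21 - 14112) = -1*(-14133) = 14133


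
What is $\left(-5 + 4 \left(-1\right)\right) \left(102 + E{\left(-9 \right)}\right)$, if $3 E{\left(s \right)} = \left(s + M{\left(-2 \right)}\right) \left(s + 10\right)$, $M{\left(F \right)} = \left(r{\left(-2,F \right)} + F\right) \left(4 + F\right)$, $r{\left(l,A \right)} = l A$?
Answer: $-903$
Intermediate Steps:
$r{\left(l,A \right)} = A l$
$M{\left(F \right)} = - F \left(4 + F\right)$ ($M{\left(F \right)} = \left(F \left(-2\right) + F\right) \left(4 + F\right) = \left(- 2 F + F\right) \left(4 + F\right) = - F \left(4 + F\right)$)
$E{\left(s \right)} = \frac{\left(4 + s\right) \left(10 + s\right)}{3}$ ($E{\left(s \right)} = \frac{\left(s - 2 \left(-4 - -2\right)\right) \left(s + 10\right)}{3} = \frac{\left(s - 2 \left(-4 + 2\right)\right) \left(10 + s\right)}{3} = \frac{\left(s - -4\right) \left(10 + s\right)}{3} = \frac{\left(s + 4\right) \left(10 + s\right)}{3} = \frac{\left(4 + s\right) \left(10 + s\right)}{3}$)
$\left(-5 + 4 \left(-1\right)\right) \left(102 + E{\left(-9 \right)}\right) = \left(-5 + 4 \left(-1\right)\right) \left(102 + \left(\frac{40}{3} + \frac{\left(-9\right)^{2}}{3} + \frac{14}{3} \left(-9\right)\right)\right) = \left(-5 - 4\right) \left(102 + \left(\frac{40}{3} + \frac{1}{3} \cdot 81 - 42\right)\right) = - 9 \left(102 + \left(\frac{40}{3} + 27 - 42\right)\right) = - 9 \left(102 - \frac{5}{3}\right) = \left(-9\right) \frac{301}{3} = -903$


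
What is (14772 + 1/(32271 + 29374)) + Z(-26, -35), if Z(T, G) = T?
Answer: 909017171/61645 ≈ 14746.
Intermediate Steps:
(14772 + 1/(32271 + 29374)) + Z(-26, -35) = (14772 + 1/(32271 + 29374)) - 26 = (14772 + 1/61645) - 26 = 910619941/61645 - 26 = 909017171/61645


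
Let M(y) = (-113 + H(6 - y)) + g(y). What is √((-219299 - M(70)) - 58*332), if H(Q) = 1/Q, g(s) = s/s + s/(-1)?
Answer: I*√15255871/8 ≈ 488.23*I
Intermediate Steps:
g(s) = 1 - s (g(s) = 1 + s*(-1) = 1 - s)
M(y) = -112 + 1/(6 - y) - y (M(y) = (-113 + 1/(6 - y)) + (1 - y) = -112 + 1/(6 - y) - y)
√((-219299 - M(70)) - 58*332) = √((-219299 - (671 - 1*70² - 106*70)/(-6 + 70)) - 58*332) = √((-219299 - (671 - 1*4900 - 7420)/64) - 19256) = √((-219299 - (671 - 4900 - 7420)/64) - 19256) = √((-219299 - (-11649)/64) - 19256) = √((-219299 - 1*(-11649/64)) - 19256) = √((-219299 + 11649/64) - 19256) = √(-14023487/64 - 19256) = √(-15255871/64) = I*√15255871/8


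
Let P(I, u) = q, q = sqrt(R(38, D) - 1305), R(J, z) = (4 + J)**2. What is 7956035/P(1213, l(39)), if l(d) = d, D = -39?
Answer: 7956035*sqrt(51)/153 ≈ 3.7136e+5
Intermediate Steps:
q = 3*sqrt(51) (q = sqrt((4 + 38)**2 - 1305) = sqrt(42**2 - 1305) = sqrt(1764 - 1305) = sqrt(459) = 3*sqrt(51) ≈ 21.424)
P(I, u) = 3*sqrt(51)
7956035/P(1213, l(39)) = 7956035/((3*sqrt(51))) = 7956035*(sqrt(51)/153) = 7956035*sqrt(51)/153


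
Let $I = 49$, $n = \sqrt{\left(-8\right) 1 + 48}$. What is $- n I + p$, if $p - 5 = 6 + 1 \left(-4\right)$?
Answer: $7 - 98 \sqrt{10} \approx -302.9$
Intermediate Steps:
$n = 2 \sqrt{10}$ ($n = \sqrt{-8 + 48} = \sqrt{40} = 2 \sqrt{10} \approx 6.3246$)
$p = 7$ ($p = 5 + \left(6 + 1 \left(-4\right)\right) = 5 + \left(6 - 4\right) = 5 + 2 = 7$)
$- n I + p = - 2 \sqrt{10} \cdot 49 + 7 = - 98 \sqrt{10} + 7 = 7 - 98 \sqrt{10}$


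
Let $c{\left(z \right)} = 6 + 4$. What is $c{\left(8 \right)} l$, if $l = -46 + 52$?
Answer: $60$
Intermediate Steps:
$c{\left(z \right)} = 10$
$l = 6$
$c{\left(8 \right)} l = 10 \cdot 6 = 60$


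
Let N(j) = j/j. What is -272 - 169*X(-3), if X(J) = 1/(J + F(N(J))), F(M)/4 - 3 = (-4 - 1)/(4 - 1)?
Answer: -2411/7 ≈ -344.43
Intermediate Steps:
N(j) = 1
F(M) = 16/3 (F(M) = 12 + 4*((-4 - 1)/(4 - 1)) = 12 + 4*(-5/3) = 12 - 20/3 = 16/3)
X(J) = 1/(16/3 + J) (X(J) = 1/(J + 16/3) = 1/(16/3 + J))
-272 - 169*X(-3) = -272 - 507/(16 + 3*(-3)) = -272 - 507/(16 - 9) = -272 - 507/7 = -2411/7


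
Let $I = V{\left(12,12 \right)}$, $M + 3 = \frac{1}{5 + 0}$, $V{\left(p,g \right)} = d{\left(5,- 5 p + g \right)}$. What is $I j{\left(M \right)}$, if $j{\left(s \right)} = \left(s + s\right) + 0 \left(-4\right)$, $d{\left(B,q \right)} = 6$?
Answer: $- \frac{168}{5} \approx -33.6$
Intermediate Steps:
$V{\left(p,g \right)} = 6$
$M = - \frac{14}{5}$ ($M = -3 + \frac{1}{5 + 0} = -3 + \frac{1}{5} = - \frac{14}{5} \approx -2.8$)
$I = 6$
$j{\left(s \right)} = 2 s$ ($j{\left(s \right)} = 2 s + 0 = 2 s$)
$I j{\left(M \right)} = 6 \cdot 2 \left(- \frac{14}{5}\right) = 6 \left(- \frac{28}{5}\right) = - \frac{168}{5}$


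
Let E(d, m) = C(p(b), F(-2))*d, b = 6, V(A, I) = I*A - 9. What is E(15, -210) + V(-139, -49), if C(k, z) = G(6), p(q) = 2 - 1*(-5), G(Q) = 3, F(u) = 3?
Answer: 6847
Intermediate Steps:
V(A, I) = -9 + A*I (V(A, I) = A*I - 9 = -9 + A*I)
p(q) = 7 (p(q) = 2 + 5 = 7)
C(k, z) = 3
E(d, m) = 3*d
E(15, -210) + V(-139, -49) = 3*15 + (-9 - 139*(-49)) = 45 + (-9 + 6811) = 45 + 6802 = 6847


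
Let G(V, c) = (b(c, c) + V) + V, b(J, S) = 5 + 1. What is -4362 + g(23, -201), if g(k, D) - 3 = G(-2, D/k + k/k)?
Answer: -4357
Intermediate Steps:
b(J, S) = 6
G(V, c) = 6 + 2*V (G(V, c) = (6 + V) + V = 6 + 2*V)
g(k, D) = 5 (g(k, D) = 3 + (6 + 2*(-2)) = 3 + (6 - 4) = 3 + 2 = 5)
-4362 + g(23, -201) = -4362 + 5 = -4357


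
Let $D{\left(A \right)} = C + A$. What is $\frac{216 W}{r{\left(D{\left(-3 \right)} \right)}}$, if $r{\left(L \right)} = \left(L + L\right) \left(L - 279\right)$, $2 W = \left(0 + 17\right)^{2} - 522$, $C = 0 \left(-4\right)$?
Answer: $- \frac{699}{47} \approx -14.872$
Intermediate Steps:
$C = 0$
$D{\left(A \right)} = A$ ($D{\left(A \right)} = 0 + A = A$)
$W = - \frac{233}{2}$ ($W = \frac{\left(0 + 17\right)^{2} - 522}{2} = \frac{17^{2} - 522}{2} = \frac{289 - 522}{2} = \frac{1}{2} \left(-233\right) = - \frac{233}{2} \approx -116.5$)
$r{\left(L \right)} = 2 L \left(-279 + L\right)$
$\frac{216 W}{r{\left(D{\left(-3 \right)} \right)}} = \frac{216 \left(- \frac{233}{2}\right)}{2 \left(-3\right) \left(-279 - 3\right)} = - \frac{25164}{2 \left(-3\right) \left(-282\right)} = - \frac{25164}{1692} = \left(-25164\right) \frac{1}{1692} = - \frac{699}{47}$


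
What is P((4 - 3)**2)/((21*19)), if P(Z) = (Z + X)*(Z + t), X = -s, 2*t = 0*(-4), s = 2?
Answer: -1/399 ≈ -0.0025063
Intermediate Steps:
t = 0 (t = (0*(-4))/2 = (1/2)*0 = 0)
X = -2 (X = -1*2 = -2)
P(Z) = Z*(-2 + Z) (P(Z) = (Z - 2)*(Z + 0) = (-2 + Z)*Z = Z*(-2 + Z))
P((4 - 3)**2)/((21*19)) = ((4 - 3)**2*(-2 + (4 - 3)**2))/((21*19)) = (1**2*(-2 + 1**2))/399 = (1*(-2 + 1))*(1/399) = (1*(-1))*(1/399) = -1*1/399 = -1/399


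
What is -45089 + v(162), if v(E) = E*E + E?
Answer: -18683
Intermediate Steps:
v(E) = E + E² (v(E) = E² + E = E + E²)
-45089 + v(162) = -45089 + 162*(1 + 162) = -45089 + 162*163 = -45089 + 26406 = -18683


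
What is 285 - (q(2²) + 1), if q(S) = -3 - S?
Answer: 291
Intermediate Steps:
285 - (q(2²) + 1) = 285 - ((-3 - 1*2²) + 1) = 285 - ((-3 - 1*4) + 1) = 285 - ((-3 - 4) + 1) = 285 - (-7 + 1) = 285 - 1*(-6) = 285 + 6 = 291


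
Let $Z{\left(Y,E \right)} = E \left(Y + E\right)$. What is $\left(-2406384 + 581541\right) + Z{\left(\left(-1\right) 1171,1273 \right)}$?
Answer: $-1694997$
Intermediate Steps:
$Z{\left(Y,E \right)} = E \left(E + Y\right)$
$\left(-2406384 + 581541\right) + Z{\left(\left(-1\right) 1171,1273 \right)} = \left(-2406384 + 581541\right) + 1273 \left(1273 - 1171\right) = -1824843 + 1273 \left(1273 - 1171\right) = -1824843 + 1273 \cdot 102 = -1824843 + 129846 = -1694997$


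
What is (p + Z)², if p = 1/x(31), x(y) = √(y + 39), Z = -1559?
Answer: (109130 - √70)²/4900 ≈ 2.4301e+6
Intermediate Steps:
x(y) = √(39 + y)
p = √70/70 (p = 1/(√(39 + 31)) = 1/(√70) = √70/70 ≈ 0.11952)
(p + Z)² = (√70/70 - 1559)² = (-1559 + √70/70)²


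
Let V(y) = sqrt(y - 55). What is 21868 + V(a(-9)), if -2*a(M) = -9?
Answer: 21868 + I*sqrt(202)/2 ≈ 21868.0 + 7.1063*I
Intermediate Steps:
a(M) = 9/2 (a(M) = -1/2*(-9) = 9/2)
V(y) = sqrt(-55 + y)
21868 + V(a(-9)) = 21868 + sqrt(-55 + 9/2) = 21868 + sqrt(-101/2) = 21868 + I*sqrt(202)/2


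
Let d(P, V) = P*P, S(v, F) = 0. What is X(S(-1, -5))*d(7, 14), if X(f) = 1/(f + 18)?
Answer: 49/18 ≈ 2.7222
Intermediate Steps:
X(f) = 1/(18 + f)
d(P, V) = P²
X(S(-1, -5))*d(7, 14) = 7²/(18 + 0) = 49/18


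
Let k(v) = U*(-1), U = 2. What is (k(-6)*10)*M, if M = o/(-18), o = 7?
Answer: 70/9 ≈ 7.7778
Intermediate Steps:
k(v) = -2 (k(v) = 2*(-1) = -2)
M = -7/18 (M = 7/(-18) = 7*(-1/18) = -7/18 ≈ -0.38889)
(k(-6)*10)*M = -2*10*(-7/18) = -20*(-7/18) = 70/9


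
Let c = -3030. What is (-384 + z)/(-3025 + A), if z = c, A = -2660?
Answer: 1138/1895 ≈ 0.60053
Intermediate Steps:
z = -3030
(-384 + z)/(-3025 + A) = (-384 - 3030)/(-3025 - 2660) = -3414/(-5685) = -3414*(-1/5685) = 1138/1895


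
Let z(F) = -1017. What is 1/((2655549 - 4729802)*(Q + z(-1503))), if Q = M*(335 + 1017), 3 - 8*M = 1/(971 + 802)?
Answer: 1773/1875952338947 ≈ 9.4512e-10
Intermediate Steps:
M = 2659/7092 (M = 3/8 - 1/(8*(971 + 802)) = 3/8 - ⅛/1773 = 3/8 - ⅛*1/1773 = 3/8 - 1/14184 = 2659/7092 ≈ 0.37493)
Q = 898742/1773 (Q = 2659*(335 + 1017)/7092 = (2659/7092)*1352 = 898742/1773 ≈ 506.90)
1/((2655549 - 4729802)*(Q + z(-1503))) = 1/((2655549 - 4729802)*(898742/1773 - 1017)) = 1/(-2074253*(-904399/1773)) = 1/(1875952338947/1773) = 1773/1875952338947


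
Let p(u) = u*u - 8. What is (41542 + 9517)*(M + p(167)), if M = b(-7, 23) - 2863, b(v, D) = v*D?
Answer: 1269173563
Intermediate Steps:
p(u) = -8 + u² (p(u) = u² - 8 = -8 + u²)
b(v, D) = D*v
M = -3024 (M = 23*(-7) - 2863 = -161 - 2863 = -3024)
(41542 + 9517)*(M + p(167)) = (41542 + 9517)*(-3024 + (-8 + 167²)) = 51059*(-3024 + (-8 + 27889)) = 51059*(-3024 + 27881) = 51059*24857 = 1269173563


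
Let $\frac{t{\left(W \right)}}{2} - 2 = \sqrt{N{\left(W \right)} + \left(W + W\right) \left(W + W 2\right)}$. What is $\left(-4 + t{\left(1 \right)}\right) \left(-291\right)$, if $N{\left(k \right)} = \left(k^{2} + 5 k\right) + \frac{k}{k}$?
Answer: $- 582 \sqrt{13} \approx -2098.4$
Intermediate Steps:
$N{\left(k \right)} = 1 + k^{2} + 5 k$ ($N{\left(k \right)} = \left(k^{2} + 5 k\right) + 1 = 1 + k^{2} + 5 k$)
$t{\left(W \right)} = 4 + 2 \sqrt{1 + 5 W + 7 W^{2}}$ ($t{\left(W \right)} = 4 + 2 \sqrt{\left(1 + W^{2} + 5 W\right) + \left(W + W\right) \left(W + W 2\right)} = 4 + 2 \sqrt{\left(1 + W^{2} + 5 W\right) + 2 W \left(W + 2 W\right)} = 4 + 2 \sqrt{\left(1 + W^{2} + 5 W\right) + 2 W 3 W} = 4 + 2 \sqrt{\left(1 + W^{2} + 5 W\right) + 6 W^{2}} = 4 + 2 \sqrt{1 + 5 W + 7 W^{2}}$)
$\left(-4 + t{\left(1 \right)}\right) \left(-291\right) = \left(-4 + \left(4 + 2 \sqrt{1 + 5 \cdot 1 + 7 \cdot 1^{2}}\right)\right) \left(-291\right) = \left(-4 + \left(4 + 2 \sqrt{1 + 5 + 7 \cdot 1}\right)\right) \left(-291\right) = \left(-4 + \left(4 + 2 \sqrt{1 + 5 + 7}\right)\right) \left(-291\right) = \left(-4 + \left(4 + 2 \sqrt{13}\right)\right) \left(-291\right) = 2 \sqrt{13} \left(-291\right) = - 582 \sqrt{13}$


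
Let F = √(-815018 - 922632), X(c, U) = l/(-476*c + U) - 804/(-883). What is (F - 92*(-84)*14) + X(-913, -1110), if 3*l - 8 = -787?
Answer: 124236103215703/1148283222 + 5*I*√69506 ≈ 1.0819e+5 + 1318.2*I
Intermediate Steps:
l = -779/3 (l = 8/3 + (⅓)*(-787) = 8/3 - 787/3 = -779/3 ≈ -259.67)
X(c, U) = 804/883 - 779/(3*(U - 476*c)) (X(c, U) = -779/(3*(-476*c + U)) - 804/(-883) = -779/(3*(U - 476*c)) - 804*(-1/883) = -779/(3*(U - 476*c)) + 804/883 = 804/883 - 779/(3*(U - 476*c)))
F = 5*I*√69506 (F = √(-1737650) = 5*I*√69506 ≈ 1318.2*I)
(F - 92*(-84)*14) + X(-913, -1110) = (5*I*√69506 - 92*(-84)*14) + (-687857 - 1148112*(-913) + 2412*(-1110))/(2649*(-1110 - 476*(-913))) = (5*I*√69506 + 7728*14) + (-687857 + 1048226256 - 2677320)/(2649*(-1110 + 434588)) = (5*I*√69506 + 108192) + (1/2649)*1044861079/433478 = (108192 + 5*I*√69506) + (1/2649)*(1/433478)*1044861079 = (108192 + 5*I*√69506) + 1044861079/1148283222 = 124236103215703/1148283222 + 5*I*√69506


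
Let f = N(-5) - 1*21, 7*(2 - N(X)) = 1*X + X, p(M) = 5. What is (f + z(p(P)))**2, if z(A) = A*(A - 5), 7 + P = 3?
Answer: 15129/49 ≈ 308.75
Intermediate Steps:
P = -4 (P = -7 + 3 = -4)
N(X) = 2 - 2*X/7 (N(X) = 2 - (1*X + X)/7 = 2 - (X + X)/7 = 2 - 2*X/7)
z(A) = A*(-5 + A)
f = -123/7 (f = (2 - 2/7*(-5)) - 1*21 = (2 + 10/7) - 21 = 24/7 - 21 = -123/7 ≈ -17.571)
(f + z(p(P)))**2 = (-123/7 + 5*(-5 + 5))**2 = (-123/7 + 5*0)**2 = (-123/7 + 0)**2 = (-123/7)**2 = 15129/49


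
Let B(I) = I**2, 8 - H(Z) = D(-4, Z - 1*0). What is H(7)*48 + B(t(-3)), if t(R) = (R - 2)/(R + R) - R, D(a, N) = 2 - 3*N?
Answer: 47185/36 ≈ 1310.7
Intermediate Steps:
H(Z) = 6 + 3*Z (H(Z) = 8 - (2 - 3*(Z - 1*0)) = 8 - (2 - 3*(Z + 0)) = 8 - (2 - 3*Z) = 8 + (-2 + 3*Z) = 6 + 3*Z)
t(R) = -R + (-2 + R)/(2*R) (t(R) = (-2 + R)/((2*R)) - R = (-2 + R)*(1/(2*R)) - R = (-2 + R)/(2*R) - R = -R + (-2 + R)/(2*R))
H(7)*48 + B(t(-3)) = (6 + 3*7)*48 + (1/2 - 1*(-3) - 1/(-3))**2 = (6 + 21)*48 + (1/2 + 3 - 1*(-1/3))**2 = 27*48 + (1/2 + 3 + 1/3)**2 = 1296 + (23/6)**2 = 1296 + 529/36 = 47185/36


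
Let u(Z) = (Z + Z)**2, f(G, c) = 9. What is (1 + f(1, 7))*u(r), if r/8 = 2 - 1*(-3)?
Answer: 64000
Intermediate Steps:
r = 40 (r = 8*(2 - 1*(-3)) = 8*(2 + 3) = 8*5 = 40)
u(Z) = 4*Z**2 (u(Z) = (2*Z)**2 = 4*Z**2)
(1 + f(1, 7))*u(r) = (1 + 9)*(4*40**2) = 10*(4*1600) = 10*6400 = 64000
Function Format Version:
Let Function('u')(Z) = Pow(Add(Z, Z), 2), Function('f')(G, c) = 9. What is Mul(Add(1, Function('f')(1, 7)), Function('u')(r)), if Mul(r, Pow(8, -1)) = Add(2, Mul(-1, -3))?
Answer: 64000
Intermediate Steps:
r = 40 (r = Mul(8, Add(2, Mul(-1, -3))) = Mul(8, Add(2, 3)) = Mul(8, 5) = 40)
Function('u')(Z) = Mul(4, Pow(Z, 2)) (Function('u')(Z) = Pow(Mul(2, Z), 2) = Mul(4, Pow(Z, 2)))
Mul(Add(1, Function('f')(1, 7)), Function('u')(r)) = Mul(Add(1, 9), Mul(4, Pow(40, 2))) = Mul(10, Mul(4, 1600)) = Mul(10, 6400) = 64000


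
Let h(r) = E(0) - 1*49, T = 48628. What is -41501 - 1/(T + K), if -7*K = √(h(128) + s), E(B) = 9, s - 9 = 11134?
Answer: -4808697038897985/115869425713 - 7*√11103/115869425713 ≈ -41501.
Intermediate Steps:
s = 11143 (s = 9 + 11134 = 11143)
h(r) = -40 (h(r) = 9 - 1*49 = 9 - 49 = -40)
K = -√11103/7 (K = -√(-40 + 11143)/7 = -√11103/7 ≈ -15.053)
-41501 - 1/(T + K) = -41501 - 1/(48628 - √11103/7)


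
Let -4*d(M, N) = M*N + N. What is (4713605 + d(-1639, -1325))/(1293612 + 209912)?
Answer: 8342035/3007048 ≈ 2.7742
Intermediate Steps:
d(M, N) = -N/4 - M*N/4 (d(M, N) = -(M*N + N)/4 = -(N + M*N)/4 = -N/4 - M*N/4)
(4713605 + d(-1639, -1325))/(1293612 + 209912) = (4713605 - ¼*(-1325)*(1 - 1639))/(1293612 + 209912) = (4713605 - ¼*(-1325)*(-1638))/1503524 = (4713605 - 1085175/2)*(1/1503524) = (8342035/2)*(1/1503524) = 8342035/3007048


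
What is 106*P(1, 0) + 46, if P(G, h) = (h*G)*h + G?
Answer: 152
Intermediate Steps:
P(G, h) = G + G*h² (P(G, h) = (G*h)*h + G = G*h² + G = G + G*h²)
106*P(1, 0) + 46 = 106*(1*(1 + 0²)) + 46 = 106*(1*(1 + 0)) + 46 = 106*(1*1) + 46 = 106*1 + 46 = 106 + 46 = 152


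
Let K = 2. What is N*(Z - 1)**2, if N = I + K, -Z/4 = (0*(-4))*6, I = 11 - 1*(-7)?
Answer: 20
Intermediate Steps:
I = 18 (I = 11 + 7 = 18)
Z = 0 (Z = -4*0*(-4)*6 = -0*6 = -4*0 = 0)
N = 20 (N = 18 + 2 = 20)
N*(Z - 1)**2 = 20*(0 - 1)**2 = 20*(-1)**2 = 20*1 = 20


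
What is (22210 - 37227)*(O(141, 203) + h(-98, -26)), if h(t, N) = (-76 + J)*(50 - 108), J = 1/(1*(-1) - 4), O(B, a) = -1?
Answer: -331770581/5 ≈ -6.6354e+7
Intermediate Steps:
J = -1/5 (J = 1/(-1 - 4) = 1/(-5) = -1/5 ≈ -0.20000)
h(t, N) = 22098/5 (h(t, N) = (-76 - 1/5)*(50 - 108) = -381/5*(-58) = 22098/5)
(22210 - 37227)*(O(141, 203) + h(-98, -26)) = (22210 - 37227)*(-1 + 22098/5) = -15017*22093/5 = -331770581/5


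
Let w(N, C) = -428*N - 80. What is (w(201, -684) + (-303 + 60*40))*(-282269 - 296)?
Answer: 23738568215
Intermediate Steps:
w(N, C) = -80 - 428*N
(w(201, -684) + (-303 + 60*40))*(-282269 - 296) = ((-80 - 428*201) + (-303 + 60*40))*(-282269 - 296) = ((-80 - 86028) + (-303 + 2400))*(-282565) = (-86108 + 2097)*(-282565) = -84011*(-282565) = 23738568215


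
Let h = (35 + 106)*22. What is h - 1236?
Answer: 1866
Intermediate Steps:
h = 3102 (h = 141*22 = 3102)
h - 1236 = 3102 - 1236 = 1866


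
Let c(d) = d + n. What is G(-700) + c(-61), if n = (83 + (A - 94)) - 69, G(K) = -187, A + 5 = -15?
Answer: -348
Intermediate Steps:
A = -20 (A = -5 - 15 = -20)
n = -100 (n = (83 + (-20 - 94)) - 69 = (83 - 114) - 69 = -31 - 69 = -100)
c(d) = -100 + d (c(d) = d - 100 = -100 + d)
G(-700) + c(-61) = -187 + (-100 - 61) = -187 - 161 = -348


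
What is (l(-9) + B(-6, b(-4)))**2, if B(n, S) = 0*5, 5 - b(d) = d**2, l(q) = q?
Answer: 81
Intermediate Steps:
b(d) = 5 - d**2
B(n, S) = 0
(l(-9) + B(-6, b(-4)))**2 = (-9 + 0)**2 = (-9)**2 = 81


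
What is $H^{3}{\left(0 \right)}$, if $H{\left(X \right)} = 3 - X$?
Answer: $27$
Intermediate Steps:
$H^{3}{\left(0 \right)} = \left(3 - 0\right)^{3} = \left(3 + 0\right)^{3} = 3^{3} = 27$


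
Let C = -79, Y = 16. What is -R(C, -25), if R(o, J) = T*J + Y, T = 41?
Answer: 1009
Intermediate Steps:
R(o, J) = 16 + 41*J (R(o, J) = 41*J + 16 = 16 + 41*J)
-R(C, -25) = -(16 + 41*(-25)) = -(16 - 1025) = -1*(-1009) = 1009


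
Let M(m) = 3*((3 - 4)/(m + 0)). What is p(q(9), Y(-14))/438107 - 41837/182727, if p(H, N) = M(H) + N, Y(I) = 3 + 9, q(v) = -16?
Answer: -293229689179/1280863644624 ≈ -0.22893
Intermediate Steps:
Y(I) = 12
M(m) = -3/m (M(m) = 3*(-1/m) = -3/m)
p(H, N) = N - 3/H (p(H, N) = -3/H + N = N - 3/H)
p(q(9), Y(-14))/438107 - 41837/182727 = (12 - 3/(-16))/438107 - 41837/182727 = (12 - 3*(-1/16))*(1/438107) - 41837*1/182727 = (12 + 3/16)*(1/438107) - 41837/182727 = (195/16)*(1/438107) - 41837/182727 = 195/7009712 - 41837/182727 = -293229689179/1280863644624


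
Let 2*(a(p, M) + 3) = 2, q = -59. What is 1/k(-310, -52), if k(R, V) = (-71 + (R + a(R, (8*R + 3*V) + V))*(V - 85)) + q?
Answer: 1/42614 ≈ 2.3466e-5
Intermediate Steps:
a(p, M) = -2 (a(p, M) = -3 + (½)*2 = -3 + 1 = -2)
k(R, V) = -130 + (-85 + V)*(-2 + R) (k(R, V) = (-71 + (R - 2)*(V - 85)) - 59 = (-71 + (-2 + R)*(-85 + V)) - 59 = (-71 + (-85 + V)*(-2 + R)) - 59 = -130 + (-85 + V)*(-2 + R))
1/k(-310, -52) = 1/(40 - 85*(-310) - 2*(-52) - 310*(-52)) = 1/(40 + 26350 + 104 + 16120) = 1/42614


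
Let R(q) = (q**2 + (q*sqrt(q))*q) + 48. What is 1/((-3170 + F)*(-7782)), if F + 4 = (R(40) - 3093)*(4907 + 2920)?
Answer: -419007/1771192793260580414 - 4174400*sqrt(10)/7970367569672611863 ≈ -1.8928e-12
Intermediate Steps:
R(q) = 48 + q**2 + q**(5/2) (R(q) = (q**2 + q**(3/2)*q) + 48 = (q**2 + q**(5/2)) + 48 = 48 + q**2 + q**(5/2))
F = -11310019 + 25046400*sqrt(10) (F = -4 + ((48 + 40**2 + 40**(5/2)) - 3093)*(4907 + 2920) = -4 + ((48 + 1600 + 3200*sqrt(10)) - 3093)*7827 = -4 + ((1648 + 3200*sqrt(10)) - 3093)*7827 = -4 + (-1445 + 3200*sqrt(10))*7827 = -4 + (-11310015 + 25046400*sqrt(10)) = -11310019 + 25046400*sqrt(10) ≈ 6.7894e+7)
1/((-3170 + F)*(-7782)) = 1/(-3170 + (-11310019 + 25046400*sqrt(10))*(-7782)) = -1/7782/(-11313189 + 25046400*sqrt(10)) = -1/(7782*(-11313189 + 25046400*sqrt(10)))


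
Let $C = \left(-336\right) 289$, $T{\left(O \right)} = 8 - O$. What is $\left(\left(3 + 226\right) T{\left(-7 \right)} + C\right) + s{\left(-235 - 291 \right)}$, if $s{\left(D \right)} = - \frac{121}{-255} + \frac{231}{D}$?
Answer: $- \frac{12563818229}{134130} \approx -93669.0$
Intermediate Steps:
$C = -97104$
$s{\left(D \right)} = \frac{121}{255} + \frac{231}{D}$ ($s{\left(D \right)} = \left(-121\right) \left(- \frac{1}{255}\right) + \frac{231}{D} = \frac{121}{255} + \frac{231}{D}$)
$\left(\left(3 + 226\right) T{\left(-7 \right)} + C\right) + s{\left(-235 - 291 \right)} = \left(\left(3 + 226\right) \left(8 - -7\right) - 97104\right) + \left(\frac{121}{255} + \frac{231}{-235 - 291}\right) = \left(229 \left(8 + 7\right) - 97104\right) + \left(\frac{121}{255} + \frac{231}{-235 - 291}\right) = \left(229 \cdot 15 - 97104\right) + \left(\frac{121}{255} + \frac{231}{-526}\right) = \left(3435 - 97104\right) + \left(\frac{121}{255} + 231 \left(- \frac{1}{526}\right)\right) = -93669 + \left(\frac{121}{255} - \frac{231}{526}\right) = -93669 + \frac{4741}{134130} = - \frac{12563818229}{134130}$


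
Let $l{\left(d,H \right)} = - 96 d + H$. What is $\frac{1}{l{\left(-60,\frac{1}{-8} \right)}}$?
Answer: $\frac{8}{46079} \approx 0.00017361$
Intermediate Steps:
$l{\left(d,H \right)} = H - 96 d$
$\frac{1}{l{\left(-60,\frac{1}{-8} \right)}} = \frac{1}{\frac{1}{-8} - -5760} = \frac{1}{- \frac{1}{8} + 5760} = \frac{1}{\frac{46079}{8}} = \frac{8}{46079}$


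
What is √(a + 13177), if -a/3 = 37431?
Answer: 2*I*√24779 ≈ 314.83*I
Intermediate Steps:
a = -112293 (a = -3*37431 = -112293)
√(a + 13177) = √(-112293 + 13177) = √(-99116) = 2*I*√24779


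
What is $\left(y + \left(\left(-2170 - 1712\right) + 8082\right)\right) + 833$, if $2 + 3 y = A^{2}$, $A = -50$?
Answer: $\frac{17597}{3} \approx 5865.7$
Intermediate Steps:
$y = \frac{2498}{3}$ ($y = - \frac{2}{3} + \frac{\left(-50\right)^{2}}{3} = - \frac{2}{3} + \frac{1}{3} \cdot 2500 = - \frac{2}{3} + \frac{2500}{3} = \frac{2498}{3} \approx 832.67$)
$\left(y + \left(\left(-2170 - 1712\right) + 8082\right)\right) + 833 = \left(\frac{2498}{3} + \left(\left(-2170 - 1712\right) + 8082\right)\right) + 833 = \left(\frac{2498}{3} + \left(-3882 + 8082\right)\right) + 833 = \left(\frac{2498}{3} + 4200\right) + 833 = \frac{15098}{3} + 833 = \frac{17597}{3}$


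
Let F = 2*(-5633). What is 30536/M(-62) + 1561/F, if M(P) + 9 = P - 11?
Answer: -172073289/461906 ≈ -372.53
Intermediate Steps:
F = -11266
M(P) = -20 + P (M(P) = -9 + (P - 11) = -9 + (-11 + P) = -20 + P)
30536/M(-62) + 1561/F = 30536/(-20 - 62) + 1561/(-11266) = 30536/(-82) + 1561*(-1/11266) = 30536*(-1/82) - 1561/11266 = -15268/41 - 1561/11266 = -172073289/461906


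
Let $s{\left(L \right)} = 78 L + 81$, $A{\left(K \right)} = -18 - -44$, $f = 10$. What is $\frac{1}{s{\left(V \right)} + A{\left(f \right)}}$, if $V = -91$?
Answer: $- \frac{1}{6991} \approx -0.00014304$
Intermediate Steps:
$A{\left(K \right)} = 26$ ($A{\left(K \right)} = -18 + 44 = 26$)
$s{\left(L \right)} = 81 + 78 L$
$\frac{1}{s{\left(V \right)} + A{\left(f \right)}} = \frac{1}{\left(81 + 78 \left(-91\right)\right) + 26} = \frac{1}{\left(81 - 7098\right) + 26} = \frac{1}{-7017 + 26} = \frac{1}{-6991} = - \frac{1}{6991}$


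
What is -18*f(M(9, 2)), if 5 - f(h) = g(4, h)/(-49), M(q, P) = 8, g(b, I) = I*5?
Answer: -5130/49 ≈ -104.69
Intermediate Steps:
g(b, I) = 5*I
f(h) = 5 + 5*h/49 (f(h) = 5 - 5*h/(-49) = 5 - 5*h*(-1)/49 = 5 - (-5)*h/49 = 5 + 5*h/49)
-18*f(M(9, 2)) = -18*(5 + (5/49)*8) = -18*(5 + 40/49) = -18*285/49 = -5130/49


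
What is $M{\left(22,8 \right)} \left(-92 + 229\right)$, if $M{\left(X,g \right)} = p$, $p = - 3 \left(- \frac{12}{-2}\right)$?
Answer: $-2466$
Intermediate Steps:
$p = -18$ ($p = - 3 \left(\left(-12\right) \left(- \frac{1}{2}\right)\right) = \left(-3\right) 6 = -18$)
$M{\left(X,g \right)} = -18$
$M{\left(22,8 \right)} \left(-92 + 229\right) = - 18 \left(-92 + 229\right) = \left(-18\right) 137 = -2466$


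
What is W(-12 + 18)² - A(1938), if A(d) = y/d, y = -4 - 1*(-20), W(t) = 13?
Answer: 163753/969 ≈ 168.99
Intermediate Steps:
y = 16 (y = -4 + 20 = 16)
A(d) = 16/d
W(-12 + 18)² - A(1938) = 13² - 16/1938 = 169 - 16/1938 = 169 - 1*8/969 = 169 - 8/969 = 163753/969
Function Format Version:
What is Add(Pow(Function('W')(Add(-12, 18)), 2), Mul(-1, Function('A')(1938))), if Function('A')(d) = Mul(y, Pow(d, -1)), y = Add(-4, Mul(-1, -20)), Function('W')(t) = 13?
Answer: Rational(163753, 969) ≈ 168.99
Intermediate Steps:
y = 16 (y = Add(-4, 20) = 16)
Function('A')(d) = Mul(16, Pow(d, -1))
Add(Pow(Function('W')(Add(-12, 18)), 2), Mul(-1, Function('A')(1938))) = Add(Pow(13, 2), Mul(-1, Mul(16, Pow(1938, -1)))) = Add(169, Mul(-1, Mul(16, Rational(1, 1938)))) = Add(169, Mul(-1, Rational(8, 969))) = Add(169, Rational(-8, 969)) = Rational(163753, 969)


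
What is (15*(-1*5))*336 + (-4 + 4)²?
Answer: -25200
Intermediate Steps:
(15*(-1*5))*336 + (-4 + 4)² = (15*(-5))*336 + 0² = -75*336 + 0 = -25200 + 0 = -25200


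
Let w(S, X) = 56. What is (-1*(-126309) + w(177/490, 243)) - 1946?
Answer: 124419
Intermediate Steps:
(-1*(-126309) + w(177/490, 243)) - 1946 = (-1*(-126309) + 56) - 1946 = (126309 + 56) - 1946 = 126365 - 1946 = 124419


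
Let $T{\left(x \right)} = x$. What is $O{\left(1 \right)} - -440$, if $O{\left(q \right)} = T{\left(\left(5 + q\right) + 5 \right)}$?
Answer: $451$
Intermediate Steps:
$O{\left(q \right)} = 10 + q$ ($O{\left(q \right)} = \left(5 + q\right) + 5 = 10 + q$)
$O{\left(1 \right)} - -440 = \left(10 + 1\right) - -440 = 11 + 440 = 451$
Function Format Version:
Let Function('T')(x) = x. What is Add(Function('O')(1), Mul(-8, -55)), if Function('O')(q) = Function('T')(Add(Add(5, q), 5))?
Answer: 451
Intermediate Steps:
Function('O')(q) = Add(10, q) (Function('O')(q) = Add(Add(5, q), 5) = Add(10, q))
Add(Function('O')(1), Mul(-8, -55)) = Add(Add(10, 1), Mul(-8, -55)) = Add(11, 440) = 451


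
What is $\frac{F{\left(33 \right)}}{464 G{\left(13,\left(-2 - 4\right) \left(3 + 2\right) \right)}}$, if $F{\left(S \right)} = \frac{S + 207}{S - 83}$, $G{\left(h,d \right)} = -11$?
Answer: $\frac{3}{3190} \approx 0.00094044$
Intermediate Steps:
$F{\left(S \right)} = \frac{207 + S}{-83 + S}$
$\frac{F{\left(33 \right)}}{464 G{\left(13,\left(-2 - 4\right) \left(3 + 2\right) \right)}} = \frac{\frac{1}{-83 + 33} \left(207 + 33\right)}{464 \left(-11\right)} = \frac{\frac{1}{-50} \cdot 240}{-5104} = \left(- \frac{1}{50}\right) 240 \left(- \frac{1}{5104}\right) = \left(- \frac{24}{5}\right) \left(- \frac{1}{5104}\right) = \frac{3}{3190}$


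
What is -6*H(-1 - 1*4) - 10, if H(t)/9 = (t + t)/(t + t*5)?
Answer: -28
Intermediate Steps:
H(t) = 3 (H(t) = 9*((t + t)/(t + t*5)) = 9*((2*t)/(t + 5*t)) = 9*((2*t)/((6*t))) = 9*((2*t)*(1/(6*t))) = 9*(1/3) = 3)
-6*H(-1 - 1*4) - 10 = -6*3 - 10 = -18 - 10 = -28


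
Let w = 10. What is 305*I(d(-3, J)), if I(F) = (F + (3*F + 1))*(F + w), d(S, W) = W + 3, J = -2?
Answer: 16775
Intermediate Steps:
d(S, W) = 3 + W
I(F) = (1 + 4*F)*(10 + F) (I(F) = (F + (3*F + 1))*(F + 10) = (F + (1 + 3*F))*(10 + F) = (1 + 4*F)*(10 + F))
305*I(d(-3, J)) = 305*(10 + 4*(3 - 2)² + 41*(3 - 2)) = 305*(10 + 4*1² + 41*1) = 305*(10 + 4*1 + 41) = 305*(10 + 4 + 41) = 305*55 = 16775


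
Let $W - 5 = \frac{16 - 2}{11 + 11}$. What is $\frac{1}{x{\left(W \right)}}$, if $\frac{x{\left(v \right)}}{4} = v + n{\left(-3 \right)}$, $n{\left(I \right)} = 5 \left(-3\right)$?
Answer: $- \frac{11}{412} \approx -0.026699$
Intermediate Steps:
$n{\left(I \right)} = -15$
$W = \frac{62}{11}$ ($W = 5 + \frac{16 - 2}{11 + 11} = 5 + \frac{14}{22} = 5 + 14 \cdot \frac{1}{22} = 5 + \frac{7}{11} = \frac{62}{11} \approx 5.6364$)
$x{\left(v \right)} = -60 + 4 v$ ($x{\left(v \right)} = 4 \left(v - 15\right) = 4 \left(-15 + v\right) = -60 + 4 v$)
$\frac{1}{x{\left(W \right)}} = \frac{1}{-60 + 4 \cdot \frac{62}{11}} = \frac{1}{-60 + \frac{248}{11}} = \frac{1}{- \frac{412}{11}} = - \frac{11}{412}$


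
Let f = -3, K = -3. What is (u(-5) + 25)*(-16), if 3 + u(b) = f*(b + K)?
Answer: -736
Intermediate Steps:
u(b) = 6 - 3*b (u(b) = -3 - 3*(b - 3) = -3 - 3*(-3 + b) = -3 + (9 - 3*b) = 6 - 3*b)
(u(-5) + 25)*(-16) = ((6 - 3*(-5)) + 25)*(-16) = ((6 + 15) + 25)*(-16) = (21 + 25)*(-16) = 46*(-16) = -736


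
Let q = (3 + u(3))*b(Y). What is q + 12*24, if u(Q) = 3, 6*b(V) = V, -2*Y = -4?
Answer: 290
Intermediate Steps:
Y = 2 (Y = -½*(-4) = 2)
b(V) = V/6
q = 2 (q = (3 + 3)*((⅙)*2) = 6*(⅓) = 2)
q + 12*24 = 2 + 12*24 = 2 + 288 = 290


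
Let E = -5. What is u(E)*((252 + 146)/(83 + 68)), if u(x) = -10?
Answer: -3980/151 ≈ -26.358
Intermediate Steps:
u(E)*((252 + 146)/(83 + 68)) = -10*(252 + 146)/(83 + 68) = -3980/151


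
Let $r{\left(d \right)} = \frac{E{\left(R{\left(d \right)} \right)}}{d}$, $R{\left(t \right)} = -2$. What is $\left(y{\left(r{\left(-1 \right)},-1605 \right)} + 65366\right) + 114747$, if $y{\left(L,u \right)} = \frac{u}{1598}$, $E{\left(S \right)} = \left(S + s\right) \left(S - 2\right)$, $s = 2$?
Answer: $\frac{287818969}{1598} \approx 1.8011 \cdot 10^{5}$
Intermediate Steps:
$E{\left(S \right)} = \left(-2 + S\right) \left(2 + S\right)$ ($E{\left(S \right)} = \left(S + 2\right) \left(S - 2\right) = \left(2 + S\right) \left(-2 + S\right) = \left(-2 + S\right) \left(2 + S\right)$)
$r{\left(d \right)} = 0$ ($r{\left(d \right)} = \frac{-4 + \left(-2\right)^{2}}{d} = \frac{-4 + 4}{d} = \frac{0}{d} = 0$)
$y{\left(L,u \right)} = \frac{u}{1598}$ ($y{\left(L,u \right)} = u \frac{1}{1598} = \frac{u}{1598}$)
$\left(y{\left(r{\left(-1 \right)},-1605 \right)} + 65366\right) + 114747 = \left(\frac{1}{1598} \left(-1605\right) + 65366\right) + 114747 = \left(- \frac{1605}{1598} + 65366\right) + 114747 = \frac{104453263}{1598} + 114747 = \frac{287818969}{1598}$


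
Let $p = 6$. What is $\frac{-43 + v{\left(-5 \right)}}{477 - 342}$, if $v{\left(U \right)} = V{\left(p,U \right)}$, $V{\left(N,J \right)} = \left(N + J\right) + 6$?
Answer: $- \frac{4}{15} \approx -0.26667$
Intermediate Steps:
$V{\left(N,J \right)} = 6 + J + N$ ($V{\left(N,J \right)} = \left(J + N\right) + 6 = 6 + J + N$)
$v{\left(U \right)} = 12 + U$ ($v{\left(U \right)} = 6 + U + 6 = 12 + U$)
$\frac{-43 + v{\left(-5 \right)}}{477 - 342} = \frac{-43 + \left(12 - 5\right)}{477 - 342} = \frac{-43 + 7}{135} = \left(-36\right) \frac{1}{135} = - \frac{4}{15}$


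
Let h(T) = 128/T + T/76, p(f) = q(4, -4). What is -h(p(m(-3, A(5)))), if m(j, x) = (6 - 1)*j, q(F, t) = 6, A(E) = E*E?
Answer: -2441/114 ≈ -21.412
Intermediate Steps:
A(E) = E²
m(j, x) = 5*j
p(f) = 6
h(T) = 128/T + T/76 (h(T) = 128/T + T*(1/76) = 128/T + T/76)
-h(p(m(-3, A(5)))) = -(128/6 + (1/76)*6) = -(128*(⅙) + 3/38) = -(64/3 + 3/38) = -1*2441/114 = -2441/114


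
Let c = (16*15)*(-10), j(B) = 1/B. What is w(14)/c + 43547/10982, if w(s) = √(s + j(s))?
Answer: 43547/10982 - √2758/33600 ≈ 3.9637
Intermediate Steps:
w(s) = √(s + 1/s)
c = -2400 (c = 240*(-10) = -2400)
w(14)/c + 43547/10982 = √(14 + 1/14)/(-2400) + 43547/10982 = √(14 + 1/14)*(-1/2400) + 43547*(1/10982) = √(197/14)*(-1/2400) + 43547/10982 = (√2758/14)*(-1/2400) + 43547/10982 = -√2758/33600 + 43547/10982 = 43547/10982 - √2758/33600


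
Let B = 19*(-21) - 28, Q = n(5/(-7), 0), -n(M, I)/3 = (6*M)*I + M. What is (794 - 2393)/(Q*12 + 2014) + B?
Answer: -6107899/14278 ≈ -427.78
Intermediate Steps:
n(M, I) = -3*M - 18*I*M (n(M, I) = -3*((6*M)*I + M) = -3*(6*I*M + M) = -3*(M + 6*I*M) = -3*M - 18*I*M)
Q = 15/7 (Q = -3*5/(-7)*(1 + 6*0) = -3*5*(-⅐)*(1 + 0) = -3*(-5/7)*1 = 15/7 ≈ 2.1429)
B = -427 (B = -399 - 28 = -427)
(794 - 2393)/(Q*12 + 2014) + B = (794 - 2393)/((15/7)*12 + 2014) - 427 = -1599/(180/7 + 2014) - 427 = -1599/14278/7 - 427 = -1599*7/14278 - 427 = -11193/14278 - 427 = -6107899/14278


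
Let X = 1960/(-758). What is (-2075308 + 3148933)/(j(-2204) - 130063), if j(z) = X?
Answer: -135634625/16431619 ≈ -8.2545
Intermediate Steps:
X = -980/379 (X = 1960*(-1/758) = -980/379 ≈ -2.5858)
j(z) = -980/379
(-2075308 + 3148933)/(j(-2204) - 130063) = (-2075308 + 3148933)/(-980/379 - 130063) = 1073625/(-49294857/379) = 1073625*(-379/49294857) = -135634625/16431619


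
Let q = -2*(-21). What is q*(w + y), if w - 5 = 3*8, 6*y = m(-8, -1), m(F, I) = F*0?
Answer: 1218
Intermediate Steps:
m(F, I) = 0
y = 0 (y = (⅙)*0 = 0)
q = 42
w = 29 (w = 5 + 3*8 = 5 + 24 = 29)
q*(w + y) = 42*(29 + 0) = 42*29 = 1218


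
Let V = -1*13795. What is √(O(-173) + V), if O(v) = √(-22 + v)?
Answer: √(-13795 + I*√195) ≈ 0.0594 + 117.45*I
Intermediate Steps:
V = -13795
√(O(-173) + V) = √(√(-22 - 173) - 13795) = √(√(-195) - 13795) = √(I*√195 - 13795) = √(-13795 + I*√195)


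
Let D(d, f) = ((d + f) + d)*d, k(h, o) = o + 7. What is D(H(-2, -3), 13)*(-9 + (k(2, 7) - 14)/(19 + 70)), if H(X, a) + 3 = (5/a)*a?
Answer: -306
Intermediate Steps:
H(X, a) = 2 (H(X, a) = -3 + (5/a)*a = -3 + 5 = 2)
k(h, o) = 7 + o
D(d, f) = d*(f + 2*d) (D(d, f) = (f + 2*d)*d = d*(f + 2*d))
D(H(-2, -3), 13)*(-9 + (k(2, 7) - 14)/(19 + 70)) = (2*(13 + 2*2))*(-9 + ((7 + 7) - 14)/(19 + 70)) = (2*(13 + 4))*(-9 + (14 - 14)/89) = (2*17)*(-9 + 0*(1/89)) = 34*(-9 + 0) = 34*(-9) = -306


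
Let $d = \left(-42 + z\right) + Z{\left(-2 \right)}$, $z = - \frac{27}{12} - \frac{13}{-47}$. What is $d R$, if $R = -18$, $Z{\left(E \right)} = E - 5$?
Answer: $\frac{86247}{94} \approx 917.52$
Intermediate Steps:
$z = - \frac{371}{188}$ ($z = \left(-27\right) \frac{1}{12} - - \frac{13}{47} = - \frac{9}{4} + \frac{13}{47} = - \frac{371}{188} \approx -1.9734$)
$Z{\left(E \right)} = -5 + E$
$d = - \frac{9583}{188}$ ($d = \left(-42 - \frac{371}{188}\right) - 7 = - \frac{8267}{188} - 7 = - \frac{9583}{188} \approx -50.973$)
$d R = \left(- \frac{9583}{188}\right) \left(-18\right) = \frac{86247}{94}$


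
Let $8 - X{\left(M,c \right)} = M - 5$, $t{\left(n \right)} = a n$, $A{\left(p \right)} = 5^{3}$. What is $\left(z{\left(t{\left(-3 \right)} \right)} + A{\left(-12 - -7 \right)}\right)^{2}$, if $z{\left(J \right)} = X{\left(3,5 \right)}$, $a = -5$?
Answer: $18225$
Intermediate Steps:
$A{\left(p \right)} = 125$
$t{\left(n \right)} = - 5 n$
$X{\left(M,c \right)} = 13 - M$ ($X{\left(M,c \right)} = 8 - \left(M - 5\right) = 8 - \left(-5 + M\right) = 13 - M$)
$z{\left(J \right)} = 10$ ($z{\left(J \right)} = 13 - 3 = 10$)
$\left(z{\left(t{\left(-3 \right)} \right)} + A{\left(-12 - -7 \right)}\right)^{2} = \left(10 + 125\right)^{2} = 135^{2} = 18225$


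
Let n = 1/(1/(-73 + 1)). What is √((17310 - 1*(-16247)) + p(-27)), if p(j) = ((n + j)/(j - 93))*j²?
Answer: √13663370/20 ≈ 184.82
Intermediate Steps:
n = -72 (n = 1/(1/(-72)) = 1/(-1/72) = -72)
p(j) = j²*(-72 + j)/(-93 + j) (p(j) = ((-72 + j)/(j - 93))*j² = ((-72 + j)/(-93 + j))*j² = j²*(-72 + j)/(-93 + j))
√((17310 - 1*(-16247)) + p(-27)) = √((17310 - 1*(-16247)) + (-27)²*(-72 - 27)/(-93 - 27)) = √((17310 + 16247) + 729*(-99)/(-120)) = √(33557 + 729*(-1/120)*(-99)) = √(33557 + 24057/40) = √(1366337/40) = √13663370/20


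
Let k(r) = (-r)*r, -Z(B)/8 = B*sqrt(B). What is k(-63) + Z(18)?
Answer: -3969 - 432*sqrt(2) ≈ -4579.9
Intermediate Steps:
Z(B) = -8*B**(3/2) (Z(B) = -8*B*sqrt(B) = -8*B**(3/2))
k(r) = -r**2
k(-63) + Z(18) = -1*(-63)**2 - 432*sqrt(2) = -1*3969 - 432*sqrt(2) = -3969 - 432*sqrt(2)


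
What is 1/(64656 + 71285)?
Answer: 1/135941 ≈ 7.3561e-6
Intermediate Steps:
1/(64656 + 71285) = 1/135941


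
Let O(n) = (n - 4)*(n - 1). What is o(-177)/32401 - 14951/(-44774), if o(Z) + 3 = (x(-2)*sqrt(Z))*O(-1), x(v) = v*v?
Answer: 484293029/1450722374 + 40*I*sqrt(177)/32401 ≈ 0.33383 + 0.016424*I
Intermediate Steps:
O(n) = (-1 + n)*(-4 + n) (O(n) = (-4 + n)*(-1 + n) = (-1 + n)*(-4 + n))
x(v) = v**2
o(Z) = -3 + 40*sqrt(Z) (o(Z) = -3 + ((-2)**2*sqrt(Z))*(4 + (-1)**2 - 5*(-1)) = -3 + (4*sqrt(Z))*(4 + 1 + 5) = -3 + (4*sqrt(Z))*10 = -3 + 40*sqrt(Z))
o(-177)/32401 - 14951/(-44774) = (-3 + 40*sqrt(-177))/32401 - 14951/(-44774) = (-3 + 40*(I*sqrt(177)))*(1/32401) - 14951*(-1/44774) = (-3 + 40*I*sqrt(177))*(1/32401) + 14951/44774 = (-3/32401 + 40*I*sqrt(177)/32401) + 14951/44774 = 484293029/1450722374 + 40*I*sqrt(177)/32401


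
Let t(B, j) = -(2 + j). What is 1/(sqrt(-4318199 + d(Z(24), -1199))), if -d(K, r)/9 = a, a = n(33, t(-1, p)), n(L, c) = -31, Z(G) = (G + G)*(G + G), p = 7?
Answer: -I*sqrt(269870)/1079480 ≈ -0.00048124*I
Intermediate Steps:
Z(G) = 4*G**2 (Z(G) = (2*G)*(2*G) = 4*G**2)
t(B, j) = -2 - j
a = -31
d(K, r) = 279 (d(K, r) = -9*(-31) = 279)
1/(sqrt(-4318199 + d(Z(24), -1199))) = 1/(sqrt(-4318199 + 279)) = 1/(sqrt(-4317920)) = 1/(4*I*sqrt(269870)) = -I*sqrt(269870)/1079480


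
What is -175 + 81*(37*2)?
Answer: 5819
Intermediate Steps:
-175 + 81*(37*2) = -175 + 81*74 = -175 + 5994 = 5819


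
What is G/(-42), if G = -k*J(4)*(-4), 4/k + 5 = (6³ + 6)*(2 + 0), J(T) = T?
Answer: -32/9219 ≈ -0.0034711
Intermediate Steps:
k = 4/439 (k = 4/(-5 + (6³ + 6)*(2 + 0)) = 4/(-5 + (216 + 6)*2) = 4/(-5 + 222*2) = 4/(-5 + 444) = 4/439 ≈ 0.0091116)
G = 64/439 (G = -(4/439)*4*(-4) = -16*(-4)/439 = -1*(-64/439) = 64/439 ≈ 0.14579)
G/(-42) = (64/439)/(-42) = (64/439)*(-1/42) = -32/9219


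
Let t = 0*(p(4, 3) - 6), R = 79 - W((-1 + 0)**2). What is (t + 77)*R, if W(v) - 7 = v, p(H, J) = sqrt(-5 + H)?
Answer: 5467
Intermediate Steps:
W(v) = 7 + v
R = 71 (R = 79 - (7 + (-1 + 0)**2) = 79 - (7 + (-1)**2) = 79 - (7 + 1) = 79 - 1*8 = 79 - 8 = 71)
t = 0 (t = 0*(sqrt(-5 + 4) - 6) = 0*(sqrt(-1) - 6) = 0*(I - 6) = 0*(-6 + I) = 0)
(t + 77)*R = (0 + 77)*71 = 77*71 = 5467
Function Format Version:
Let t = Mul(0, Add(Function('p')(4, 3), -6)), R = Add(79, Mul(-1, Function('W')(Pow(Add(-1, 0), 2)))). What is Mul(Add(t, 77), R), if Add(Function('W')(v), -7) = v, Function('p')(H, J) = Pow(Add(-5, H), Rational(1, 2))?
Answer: 5467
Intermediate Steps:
Function('W')(v) = Add(7, v)
R = 71 (R = Add(79, Mul(-1, Add(7, Pow(Add(-1, 0), 2)))) = Add(79, Mul(-1, Add(7, Pow(-1, 2)))) = Add(79, Mul(-1, Add(7, 1))) = Add(79, Mul(-1, 8)) = Add(79, -8) = 71)
t = 0 (t = Mul(0, Add(Pow(Add(-5, 4), Rational(1, 2)), -6)) = Mul(0, Add(Pow(-1, Rational(1, 2)), -6)) = Mul(0, Add(I, -6)) = Mul(0, Add(-6, I)) = 0)
Mul(Add(t, 77), R) = Mul(Add(0, 77), 71) = Mul(77, 71) = 5467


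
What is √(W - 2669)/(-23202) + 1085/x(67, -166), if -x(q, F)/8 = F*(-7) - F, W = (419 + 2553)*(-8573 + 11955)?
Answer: -1085/10624 - √1116515/7734 ≈ -0.23875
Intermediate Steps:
W = 10051304 (W = 2972*3382 = 10051304)
x(q, F) = 64*F (x(q, F) = -8*(F*(-7) - F) = -8*(-7*F - F) = -(-64)*F = 64*F)
√(W - 2669)/(-23202) + 1085/x(67, -166) = √(10051304 - 2669)/(-23202) + 1085/((64*(-166))) = √10048635*(-1/23202) + 1085/(-10624) = (3*√1116515)*(-1/23202) + 1085*(-1/10624) = -√1116515/7734 - 1085/10624 = -1085/10624 - √1116515/7734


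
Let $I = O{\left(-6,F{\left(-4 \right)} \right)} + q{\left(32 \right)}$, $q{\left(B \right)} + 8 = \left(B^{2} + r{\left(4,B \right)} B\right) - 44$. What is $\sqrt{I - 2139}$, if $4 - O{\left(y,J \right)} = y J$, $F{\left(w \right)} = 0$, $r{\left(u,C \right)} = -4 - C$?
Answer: $i \sqrt{2315} \approx 48.114 i$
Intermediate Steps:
$O{\left(y,J \right)} = 4 - J y$ ($O{\left(y,J \right)} = 4 - y J = 4 - J y$)
$q{\left(B \right)} = -52 + B^{2} + B \left(-4 - B\right)$ ($q{\left(B \right)} = -8 - \left(44 - B^{2} - \left(-4 - B\right) B\right) = -8 - \left(44 - B^{2} - B \left(-4 - B\right)\right) = -8 + \left(-44 + B^{2} + B \left(-4 - B\right)\right) = -52 + B^{2} + B \left(-4 - B\right)$)
$I = -176$ ($I = \left(4 - 0 \left(-6\right)\right) - 180 = \left(4 + 0\right) - 180 = 4 - 180 = -176$)
$\sqrt{I - 2139} = \sqrt{-176 - 2139} = \sqrt{-2315} = i \sqrt{2315}$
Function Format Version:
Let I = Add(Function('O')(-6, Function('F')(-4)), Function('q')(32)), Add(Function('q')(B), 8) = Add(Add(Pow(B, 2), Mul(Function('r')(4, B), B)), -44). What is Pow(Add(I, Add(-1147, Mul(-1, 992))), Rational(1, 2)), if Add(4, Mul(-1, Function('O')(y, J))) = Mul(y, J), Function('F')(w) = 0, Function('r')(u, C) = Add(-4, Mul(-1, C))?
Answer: Mul(I, Pow(2315, Rational(1, 2))) ≈ Mul(48.114, I)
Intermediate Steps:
Function('O')(y, J) = Add(4, Mul(-1, J, y)) (Function('O')(y, J) = Add(4, Mul(-1, Mul(y, J))) = Add(4, Mul(-1, Mul(J, y))) = Add(4, Mul(-1, J, y)))
Function('q')(B) = Add(-52, Pow(B, 2), Mul(B, Add(-4, Mul(-1, B)))) (Function('q')(B) = Add(-8, Add(Add(Pow(B, 2), Mul(Add(-4, Mul(-1, B)), B)), -44)) = Add(-8, Add(Add(Pow(B, 2), Mul(B, Add(-4, Mul(-1, B)))), -44)) = Add(-8, Add(-44, Pow(B, 2), Mul(B, Add(-4, Mul(-1, B))))) = Add(-52, Pow(B, 2), Mul(B, Add(-4, Mul(-1, B)))))
I = -176 (I = Add(Add(4, Mul(-1, 0, -6)), Add(-52, Mul(-4, 32))) = Add(Add(4, 0), Add(-52, -128)) = Add(4, -180) = -176)
Pow(Add(I, Add(-1147, Mul(-1, 992))), Rational(1, 2)) = Pow(Add(-176, Add(-1147, Mul(-1, 992))), Rational(1, 2)) = Pow(Add(-176, Add(-1147, -992)), Rational(1, 2)) = Pow(Add(-176, -2139), Rational(1, 2)) = Pow(-2315, Rational(1, 2)) = Mul(I, Pow(2315, Rational(1, 2)))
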